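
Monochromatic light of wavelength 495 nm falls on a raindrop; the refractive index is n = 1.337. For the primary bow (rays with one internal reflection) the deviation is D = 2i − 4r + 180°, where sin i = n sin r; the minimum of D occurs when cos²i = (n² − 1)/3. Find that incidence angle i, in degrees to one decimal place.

cos²i = (1.337² − 1)/3 = (1.78757 − 1)/3 = 0.26252.
cos i = 0.51237, so i = 59.178°.

59.2°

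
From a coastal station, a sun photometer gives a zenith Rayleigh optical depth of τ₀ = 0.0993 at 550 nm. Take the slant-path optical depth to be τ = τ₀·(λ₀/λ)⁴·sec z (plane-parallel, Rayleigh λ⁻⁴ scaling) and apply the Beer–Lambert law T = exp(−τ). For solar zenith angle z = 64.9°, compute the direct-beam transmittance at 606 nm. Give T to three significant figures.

sec 64.9° = 2.3574.
τ = 0.0993 × (550/606)⁴ × 2.3574 = 0.0993 × 0.6785 × 2.3574 = 0.1588.
T = exp(−0.1588) = 0.8531.

0.853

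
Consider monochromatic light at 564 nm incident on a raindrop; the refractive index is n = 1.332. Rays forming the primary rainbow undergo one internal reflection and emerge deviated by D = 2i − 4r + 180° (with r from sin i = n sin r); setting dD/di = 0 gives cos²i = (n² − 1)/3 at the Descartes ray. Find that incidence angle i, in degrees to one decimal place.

cos²i = (1.332² − 1)/3 = (1.77422 − 1)/3 = 0.25807.
cos i = 0.50801, so i = 59.469°.

59.5°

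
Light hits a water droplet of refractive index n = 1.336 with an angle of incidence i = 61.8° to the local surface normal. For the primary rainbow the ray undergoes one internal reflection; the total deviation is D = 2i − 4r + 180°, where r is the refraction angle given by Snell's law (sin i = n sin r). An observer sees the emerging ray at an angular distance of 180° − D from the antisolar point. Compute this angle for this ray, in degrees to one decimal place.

sin r = sin 61.8° / 1.336 = 0.8813/1.336 = 0.6597; r = 41.27°.
D = 2·61.8° − 4·41.27° + 180° = 123.60° − 165.10° + 180° = 138.50°.
Angle from antisolar point = 180° − D = 41.50°.

41.5°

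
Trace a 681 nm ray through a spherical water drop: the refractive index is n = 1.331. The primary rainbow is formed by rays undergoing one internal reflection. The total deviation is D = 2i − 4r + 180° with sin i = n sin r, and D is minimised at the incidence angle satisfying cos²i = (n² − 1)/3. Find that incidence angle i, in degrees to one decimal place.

cos²i = (1.331² − 1)/3 = (1.77156 − 1)/3 = 0.25719.
cos i = 0.50714, so i = 59.527°.

59.5°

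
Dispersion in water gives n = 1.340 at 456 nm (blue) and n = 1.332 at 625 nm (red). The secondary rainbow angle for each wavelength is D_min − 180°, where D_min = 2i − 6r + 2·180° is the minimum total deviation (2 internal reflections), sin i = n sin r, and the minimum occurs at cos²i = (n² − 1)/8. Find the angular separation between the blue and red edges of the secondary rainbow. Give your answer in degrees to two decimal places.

At 456 nm (n = 1.340): cos²i = 0.09945 → i = 71.618°, r = 45.088°, D_min = 232.709°, rainbow angle = 52.709°.
At 625 nm (n = 1.332): cos²i = 0.09678 → i = 71.875°, r = 45.520°, D_min = 230.628°, rainbow angle = 50.628°.
Angular width = |52.709° − 50.628°| = 2.080°.

2.08°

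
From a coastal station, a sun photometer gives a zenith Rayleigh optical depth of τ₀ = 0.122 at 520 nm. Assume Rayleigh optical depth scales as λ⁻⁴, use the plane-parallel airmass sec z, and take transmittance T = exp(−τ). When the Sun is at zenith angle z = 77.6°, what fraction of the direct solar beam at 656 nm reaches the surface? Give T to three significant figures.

sec 77.6° = 4.6569.
τ = 0.122 × (520/656)⁴ × 4.6569 = 0.122 × 0.3948 × 4.6569 = 0.2243.
T = exp(−0.2243) = 0.7991.

0.799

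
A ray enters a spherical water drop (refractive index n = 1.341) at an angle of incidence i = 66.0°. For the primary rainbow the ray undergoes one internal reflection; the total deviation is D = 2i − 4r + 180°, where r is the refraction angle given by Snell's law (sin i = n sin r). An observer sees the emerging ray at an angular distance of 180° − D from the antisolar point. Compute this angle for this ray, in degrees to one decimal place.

sin r = sin 66.0° / 1.341 = 0.9135/1.341 = 0.6812; r = 42.94°.
D = 2·66.0° − 4·42.94° + 180° = 132.00° − 171.76° + 180° = 140.24°.
Angle from antisolar point = 180° − D = 39.76°.

39.8°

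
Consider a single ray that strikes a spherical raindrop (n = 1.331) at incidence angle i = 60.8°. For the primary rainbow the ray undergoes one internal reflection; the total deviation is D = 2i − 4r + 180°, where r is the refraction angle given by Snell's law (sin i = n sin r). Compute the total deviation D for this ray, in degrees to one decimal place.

137.7°

sin r = sin 60.8° / 1.331 = 0.8729/1.331 = 0.6558; r = 40.98°.
D = 2·60.8° − 4·40.98° + 180° = 121.60° − 163.93° + 180° = 137.67°.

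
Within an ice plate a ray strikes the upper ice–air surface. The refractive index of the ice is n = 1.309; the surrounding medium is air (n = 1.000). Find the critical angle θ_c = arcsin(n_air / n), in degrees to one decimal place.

sin θ_c = n_air / n = 1.000 / 1.309 = 0.7639.
θ_c = arcsin(0.7639) = 49.81°.

49.8°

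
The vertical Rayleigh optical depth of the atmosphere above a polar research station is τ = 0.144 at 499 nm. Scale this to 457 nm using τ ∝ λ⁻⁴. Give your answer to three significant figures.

τ(457 nm) = τ(499 nm) × (499/457)⁴ = 0.144 × (1.0919)⁴ = 0.144 × 1.4215 = 0.2047.

0.205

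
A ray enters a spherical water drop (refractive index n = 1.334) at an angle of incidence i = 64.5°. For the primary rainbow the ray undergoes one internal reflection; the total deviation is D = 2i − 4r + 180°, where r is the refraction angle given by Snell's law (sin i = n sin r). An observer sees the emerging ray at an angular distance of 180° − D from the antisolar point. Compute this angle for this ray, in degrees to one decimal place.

41.3°

sin r = sin 64.5° / 1.334 = 0.9026/1.334 = 0.6766; r = 42.58°.
D = 2·64.5° − 4·42.58° + 180° = 129.00° − 170.31° + 180° = 138.69°.
Angle from antisolar point = 180° − D = 41.31°.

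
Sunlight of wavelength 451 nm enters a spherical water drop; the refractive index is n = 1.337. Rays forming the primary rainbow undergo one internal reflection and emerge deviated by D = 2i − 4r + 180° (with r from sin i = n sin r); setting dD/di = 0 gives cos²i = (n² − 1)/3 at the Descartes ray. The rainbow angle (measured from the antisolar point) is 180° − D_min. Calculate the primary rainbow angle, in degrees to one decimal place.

41.5°

cos²i = (1.78757 − 1)/3 = 0.26252; i = arccos(0.51237) = 59.178°.
sin r = sin 59.178°/1.337 = 0.64231; r = 39.964°.
D_min = 2·59.178° − 4·39.964° + 180° = 138.500°.
Rainbow angle = 180° − D_min = 41.500°.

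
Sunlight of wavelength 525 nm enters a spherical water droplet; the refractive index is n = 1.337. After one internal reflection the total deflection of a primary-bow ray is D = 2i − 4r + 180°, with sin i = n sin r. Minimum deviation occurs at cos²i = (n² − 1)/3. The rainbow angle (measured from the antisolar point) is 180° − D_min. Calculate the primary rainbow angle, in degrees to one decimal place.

41.5°

cos²i = (1.78757 − 1)/3 = 0.26252; i = arccos(0.51237) = 59.178°.
sin r = sin 59.178°/1.337 = 0.64231; r = 39.964°.
D_min = 2·59.178° − 4·39.964° + 180° = 138.500°.
Rainbow angle = 180° − D_min = 41.500°.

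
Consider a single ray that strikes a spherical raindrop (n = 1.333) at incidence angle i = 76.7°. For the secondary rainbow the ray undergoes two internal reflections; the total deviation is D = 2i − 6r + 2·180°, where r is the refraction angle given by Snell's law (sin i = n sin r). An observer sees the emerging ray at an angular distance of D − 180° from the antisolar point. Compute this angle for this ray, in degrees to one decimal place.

sin r = sin 76.7° / 1.333 = 0.9732/1.333 = 0.7301; r = 46.89°.
D = 2·76.7° − 6·46.89° + 2·180° = 153.40° − 281.35° + 360° = 232.05°.
Angle from antisolar point = D − 180° = 52.05°.

52.0°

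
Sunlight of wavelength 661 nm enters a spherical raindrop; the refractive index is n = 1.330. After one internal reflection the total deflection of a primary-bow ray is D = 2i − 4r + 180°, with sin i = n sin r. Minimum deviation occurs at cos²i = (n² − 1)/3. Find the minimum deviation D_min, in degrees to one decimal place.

cos²i = (1.76890 − 1)/3 = 0.25630; i = arccos(0.50626) = 59.585°.
sin r = sin 59.585°/1.330 = 0.64841; r = 40.422°.
D_min = 2·59.585° − 4·40.422° + 180° = 137.484°.

137.5°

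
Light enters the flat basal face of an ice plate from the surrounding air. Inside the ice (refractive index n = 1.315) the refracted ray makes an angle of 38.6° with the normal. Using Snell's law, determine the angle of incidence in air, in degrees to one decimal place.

Snell: sin θ_i = n · sin θ_r = 1.315 × sin 38.6° = 1.315 × 0.6239 = 0.8204.
θ_i = arcsin(0.8204) = 55.13°.

55.1°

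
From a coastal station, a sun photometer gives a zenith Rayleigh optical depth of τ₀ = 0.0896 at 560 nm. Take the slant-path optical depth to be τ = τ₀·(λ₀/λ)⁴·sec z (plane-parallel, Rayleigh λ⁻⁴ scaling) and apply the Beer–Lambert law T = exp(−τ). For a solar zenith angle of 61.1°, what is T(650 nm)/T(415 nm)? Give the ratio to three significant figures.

1.67

Airmass: sec 61.1° = 2.0692.
τ(650 nm) = 0.0896 × (560/650)⁴ × 2.0692 = 0.0896 × 0.5509 × 2.0692 = 0.1021.
τ(415 nm) = 0.0896 × (560/415)⁴ × 2.0692 = 0.0896 × 3.3156 × 2.0692 = 0.6147.
T(650)/T(415) = exp(τ_B − τ_A) = exp(0.5126) = 1.6696.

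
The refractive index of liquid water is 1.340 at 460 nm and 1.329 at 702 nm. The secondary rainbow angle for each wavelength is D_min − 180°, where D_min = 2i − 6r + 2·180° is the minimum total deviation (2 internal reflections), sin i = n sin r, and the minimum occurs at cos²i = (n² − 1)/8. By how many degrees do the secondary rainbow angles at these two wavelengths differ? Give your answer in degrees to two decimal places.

2.87°

At 460 nm (n = 1.340): cos²i = 0.09945 → i = 71.618°, r = 45.088°, D_min = 232.709°, rainbow angle = 52.709°.
At 702 nm (n = 1.329): cos²i = 0.09578 → i = 71.972°, r = 45.685°, D_min = 229.837°, rainbow angle = 49.837°.
Angular width = |52.709° − 49.837°| = 2.872°.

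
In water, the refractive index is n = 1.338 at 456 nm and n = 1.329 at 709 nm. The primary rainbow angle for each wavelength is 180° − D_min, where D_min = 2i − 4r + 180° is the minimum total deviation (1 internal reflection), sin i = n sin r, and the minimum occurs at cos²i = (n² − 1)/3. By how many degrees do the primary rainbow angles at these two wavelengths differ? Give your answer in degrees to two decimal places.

At 456 nm (n = 1.338): cos²i = 0.26341 → i = 59.120°, r = 39.899°, D_min = 138.643°, rainbow angle = 41.357°.
At 709 nm (n = 1.329): cos²i = 0.25541 → i = 59.643°, r = 40.487°, D_min = 137.337°, rainbow angle = 42.663°.
Angular width = |41.357° − 42.663°| = 1.307°.

1.31°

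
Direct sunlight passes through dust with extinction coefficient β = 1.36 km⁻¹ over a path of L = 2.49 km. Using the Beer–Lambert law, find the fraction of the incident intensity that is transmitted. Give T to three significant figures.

0.0338

τ = β·L = 1.36 × 2.49 = 3.3864.
T = exp(−3.3864) = 0.0338.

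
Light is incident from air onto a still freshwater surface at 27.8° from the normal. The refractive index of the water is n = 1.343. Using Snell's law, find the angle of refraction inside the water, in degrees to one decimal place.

Snell: sin θ_r = sin θ_i / n = sin 27.8° / 1.343 = 0.4664 / 1.343 = 0.3473.
θ_r = arcsin(0.3473) = 20.32°.

20.3°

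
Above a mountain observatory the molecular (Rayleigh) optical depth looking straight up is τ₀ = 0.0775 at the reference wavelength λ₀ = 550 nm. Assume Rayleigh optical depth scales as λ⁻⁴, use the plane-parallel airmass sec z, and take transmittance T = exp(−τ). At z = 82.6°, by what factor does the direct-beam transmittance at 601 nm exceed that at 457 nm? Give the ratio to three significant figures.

2.32

Airmass: sec 82.6° = 7.7642.
τ(601 nm) = 0.0775 × (550/601)⁴ × 7.7642 = 0.0775 × 0.7014 × 7.7642 = 0.4220.
τ(457 nm) = 0.0775 × (550/457)⁴ × 7.7642 = 0.0775 × 2.0979 × 7.7642 = 1.2624.
T(601)/T(457) = exp(τ_B − τ_A) = exp(0.8403) = 2.3171.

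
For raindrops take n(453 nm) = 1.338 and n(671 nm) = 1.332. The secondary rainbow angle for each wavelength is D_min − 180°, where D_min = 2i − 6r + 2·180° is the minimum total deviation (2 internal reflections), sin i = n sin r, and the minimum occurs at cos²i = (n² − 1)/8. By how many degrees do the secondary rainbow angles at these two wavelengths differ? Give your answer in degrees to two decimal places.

At 453 nm (n = 1.338): cos²i = 0.09878 → i = 71.682°, r = 45.195°, D_min = 232.193°, rainbow angle = 52.193°.
At 671 nm (n = 1.332): cos²i = 0.09678 → i = 71.875°, r = 45.520°, D_min = 230.628°, rainbow angle = 50.628°.
Angular width = |52.193° − 50.628°| = 1.564°.

1.56°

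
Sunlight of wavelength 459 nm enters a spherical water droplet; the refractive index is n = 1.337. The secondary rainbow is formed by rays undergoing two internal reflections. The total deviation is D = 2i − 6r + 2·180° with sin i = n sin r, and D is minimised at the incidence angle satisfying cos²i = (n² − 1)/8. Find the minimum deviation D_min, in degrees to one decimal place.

cos²i = (1.78757 − 1)/8 = 0.09845; i = arccos(0.31376) = 71.714°.
sin r = sin 71.714°/1.337 = 0.71017; r = 45.249°.
D_min = 2·71.714° − 6·45.249° + 360° = 231.934°.

231.9°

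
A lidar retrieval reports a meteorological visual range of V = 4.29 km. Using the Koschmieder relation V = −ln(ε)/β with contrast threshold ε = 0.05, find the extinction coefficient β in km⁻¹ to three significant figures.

β = −ln(0.05) / V = 2.996 / 4.29 = 0.6983 km⁻¹.

0.698 km⁻¹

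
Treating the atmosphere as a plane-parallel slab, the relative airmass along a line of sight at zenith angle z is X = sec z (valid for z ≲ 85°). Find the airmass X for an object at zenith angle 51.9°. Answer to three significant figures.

X = sec z = 1/cos 51.9° = 1/0.6170 = 1.6207.

1.62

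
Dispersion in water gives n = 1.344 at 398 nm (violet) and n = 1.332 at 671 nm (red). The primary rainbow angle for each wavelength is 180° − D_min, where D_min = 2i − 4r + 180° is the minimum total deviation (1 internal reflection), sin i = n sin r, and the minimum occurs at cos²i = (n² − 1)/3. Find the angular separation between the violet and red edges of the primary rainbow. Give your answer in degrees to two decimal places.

At 398 nm (n = 1.344): cos²i = 0.26878 → i = 58.772°, r = 39.512°, D_min = 139.495°, rainbow angle = 40.505°.
At 671 nm (n = 1.332): cos²i = 0.25807 → i = 59.469°, r = 40.290°, D_min = 137.776°, rainbow angle = 42.224°.
Angular width = |40.505° − 42.224°| = 1.719°.

1.72°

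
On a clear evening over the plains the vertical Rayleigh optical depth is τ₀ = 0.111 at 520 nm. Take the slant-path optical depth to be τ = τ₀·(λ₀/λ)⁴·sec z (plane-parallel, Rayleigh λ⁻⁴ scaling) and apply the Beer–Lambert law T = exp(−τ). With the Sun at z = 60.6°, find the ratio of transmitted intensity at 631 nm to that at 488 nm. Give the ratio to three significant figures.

1.21

Airmass: sec 60.6° = 2.0371.
τ(631 nm) = 0.111 × (520/631)⁴ × 2.0371 = 0.111 × 0.4612 × 2.0371 = 0.1043.
τ(488 nm) = 0.111 × (520/488)⁴ × 2.0371 = 0.111 × 1.2892 × 2.0371 = 0.2915.
T(631)/T(488) = exp(τ_B − τ_A) = exp(0.1872) = 1.2059.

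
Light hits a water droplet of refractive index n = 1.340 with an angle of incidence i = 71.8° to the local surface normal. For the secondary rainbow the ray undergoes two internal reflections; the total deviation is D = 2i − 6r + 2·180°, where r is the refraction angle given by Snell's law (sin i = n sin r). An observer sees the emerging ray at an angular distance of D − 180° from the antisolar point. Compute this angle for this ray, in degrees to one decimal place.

52.7°

sin r = sin 71.8° / 1.340 = 0.9500/1.340 = 0.7089; r = 45.15°.
D = 2·71.8° − 6·45.15° + 2·180° = 143.60° − 270.89° + 360° = 232.71°.
Angle from antisolar point = D − 180° = 52.71°.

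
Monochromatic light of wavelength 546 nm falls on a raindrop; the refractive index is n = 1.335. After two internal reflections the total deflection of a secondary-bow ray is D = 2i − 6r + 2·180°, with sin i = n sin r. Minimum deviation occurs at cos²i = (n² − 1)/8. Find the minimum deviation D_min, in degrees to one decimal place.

cos²i = (1.78222 − 1)/8 = 0.09778; i = arccos(0.31269) = 71.778°.
sin r = sin 71.778°/1.335 = 0.71150; r = 45.357°.
D_min = 2·71.778° − 6·45.357° + 360° = 231.414°.

231.4°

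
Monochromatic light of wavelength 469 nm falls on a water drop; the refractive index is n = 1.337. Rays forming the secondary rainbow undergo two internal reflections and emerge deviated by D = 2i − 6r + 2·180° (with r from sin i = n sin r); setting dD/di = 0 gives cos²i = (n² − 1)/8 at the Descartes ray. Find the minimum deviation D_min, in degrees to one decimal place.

231.9°

cos²i = (1.78757 − 1)/8 = 0.09845; i = arccos(0.31376) = 71.714°.
sin r = sin 71.714°/1.337 = 0.71017; r = 45.249°.
D_min = 2·71.714° − 6·45.249° + 360° = 231.934°.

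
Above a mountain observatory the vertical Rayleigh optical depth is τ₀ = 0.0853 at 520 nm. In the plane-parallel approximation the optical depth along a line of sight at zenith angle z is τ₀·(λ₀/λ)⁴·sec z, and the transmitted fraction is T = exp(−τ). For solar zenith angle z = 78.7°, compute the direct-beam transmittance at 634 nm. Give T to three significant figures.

0.821

sec 78.7° = 5.1034.
τ = 0.0853 × (520/634)⁴ × 5.1034 = 0.0853 × 0.4525 × 5.1034 = 0.1970.
T = exp(−0.1970) = 0.8212.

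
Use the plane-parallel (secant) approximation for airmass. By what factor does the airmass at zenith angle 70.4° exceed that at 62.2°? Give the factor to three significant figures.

X(70.4°)/X(62.2°) = sec 70.4° / sec 62.2° = cos 62.2° / cos 70.4° = 0.4664/0.3355 = 1.3903.

1.39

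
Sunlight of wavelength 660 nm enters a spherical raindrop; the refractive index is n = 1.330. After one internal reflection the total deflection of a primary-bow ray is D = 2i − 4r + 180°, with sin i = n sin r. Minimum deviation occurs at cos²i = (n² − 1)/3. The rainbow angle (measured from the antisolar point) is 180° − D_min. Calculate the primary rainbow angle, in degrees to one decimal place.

cos²i = (1.76890 − 1)/3 = 0.25630; i = arccos(0.50626) = 59.585°.
sin r = sin 59.585°/1.330 = 0.64841; r = 40.422°.
D_min = 2·59.585° − 4·40.422° + 180° = 137.484°.
Rainbow angle = 180° − D_min = 42.516°.

42.5°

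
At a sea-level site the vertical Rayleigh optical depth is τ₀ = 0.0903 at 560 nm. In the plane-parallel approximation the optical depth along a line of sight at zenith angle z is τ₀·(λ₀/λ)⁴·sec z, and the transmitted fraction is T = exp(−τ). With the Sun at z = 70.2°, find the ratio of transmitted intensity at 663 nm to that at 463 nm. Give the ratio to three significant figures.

1.54

Airmass: sec 70.2° = 2.9521.
τ(663 nm) = 0.0903 × (560/663)⁴ × 2.9521 = 0.0903 × 0.5090 × 2.9521 = 0.1357.
τ(463 nm) = 0.0903 × (560/463)⁴ × 2.9521 = 0.0903 × 2.1401 × 2.9521 = 0.5705.
T(663)/T(463) = exp(τ_B − τ_A) = exp(0.4348) = 1.5447.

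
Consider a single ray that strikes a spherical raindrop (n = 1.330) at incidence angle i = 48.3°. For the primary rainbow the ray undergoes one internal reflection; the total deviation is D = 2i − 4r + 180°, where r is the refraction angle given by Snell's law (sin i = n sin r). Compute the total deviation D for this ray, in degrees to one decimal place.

140.0°

sin r = sin 48.3° / 1.330 = 0.7466/1.330 = 0.5614; r = 34.15°.
D = 2·48.3° − 4·34.15° + 180° = 96.60° − 136.61° + 180° = 139.99°.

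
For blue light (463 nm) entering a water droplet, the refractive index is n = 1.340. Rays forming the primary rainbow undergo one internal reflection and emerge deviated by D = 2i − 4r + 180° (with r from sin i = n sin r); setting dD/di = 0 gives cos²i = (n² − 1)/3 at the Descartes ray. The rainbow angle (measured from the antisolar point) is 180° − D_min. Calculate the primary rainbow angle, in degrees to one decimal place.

41.1°

cos²i = (1.79560 − 1)/3 = 0.26520; i = arccos(0.51498) = 59.004°.
sin r = sin 59.004°/1.340 = 0.63971; r = 39.770°.
D_min = 2·59.004° − 4·39.770° + 180° = 138.929°.
Rainbow angle = 180° − D_min = 41.071°.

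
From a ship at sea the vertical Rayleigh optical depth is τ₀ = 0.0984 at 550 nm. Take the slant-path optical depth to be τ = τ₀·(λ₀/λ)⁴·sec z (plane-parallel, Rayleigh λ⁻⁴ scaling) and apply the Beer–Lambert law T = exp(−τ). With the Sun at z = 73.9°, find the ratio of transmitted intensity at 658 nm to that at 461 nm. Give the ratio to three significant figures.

1.73

Airmass: sec 73.9° = 3.6060.
τ(658 nm) = 0.0984 × (550/658)⁴ × 3.6060 = 0.0984 × 0.4881 × 3.6060 = 0.1732.
τ(461 nm) = 0.0984 × (550/461)⁴ × 3.6060 = 0.0984 × 2.0260 × 3.6060 = 0.7189.
T(658)/T(461) = exp(τ_B − τ_A) = exp(0.5457) = 1.7258.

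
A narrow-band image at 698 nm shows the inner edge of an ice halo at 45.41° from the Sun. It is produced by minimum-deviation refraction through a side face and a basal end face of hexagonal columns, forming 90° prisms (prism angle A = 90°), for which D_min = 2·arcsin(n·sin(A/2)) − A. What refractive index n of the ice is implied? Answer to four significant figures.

1.308

Rearranging: n = sin((D_min + A)/2) / sin(A/2).
(D_min + A)/2 = (45.41° + 90°)/2 = 67.705°.
n = sin 67.705° / sin 45° = 0.9252 / 0.7071 = 1.3085.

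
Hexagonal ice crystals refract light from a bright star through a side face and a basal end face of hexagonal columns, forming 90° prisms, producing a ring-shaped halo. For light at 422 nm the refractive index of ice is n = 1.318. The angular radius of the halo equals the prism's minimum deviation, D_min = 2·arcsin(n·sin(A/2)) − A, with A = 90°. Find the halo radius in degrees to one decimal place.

n·sin(A/2) = 1.318 × sin 45° = 1.318 × 0.7071 = 0.9320.
D_min = 2·arcsin(0.9320) − 90° = 2 × 68.743° − 90° = 47.487°.

47.5°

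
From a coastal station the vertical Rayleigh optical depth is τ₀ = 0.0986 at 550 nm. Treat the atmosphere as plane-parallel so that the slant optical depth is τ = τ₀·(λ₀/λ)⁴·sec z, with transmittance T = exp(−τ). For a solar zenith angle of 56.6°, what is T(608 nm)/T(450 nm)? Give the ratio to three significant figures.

Airmass: sec 56.6° = 1.8166.
τ(608 nm) = 0.0986 × (550/608)⁴ × 1.8166 = 0.0986 × 0.6696 × 1.8166 = 0.1199.
τ(450 nm) = 0.0986 × (550/450)⁴ × 1.8166 = 0.0986 × 2.2315 × 1.8166 = 0.3997.
T(608)/T(450) = exp(τ_B − τ_A) = exp(0.2798) = 1.3228.

1.32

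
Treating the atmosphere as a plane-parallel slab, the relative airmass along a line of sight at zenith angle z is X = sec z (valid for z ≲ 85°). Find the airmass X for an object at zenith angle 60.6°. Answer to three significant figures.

2.04

X = sec z = 1/cos 60.6° = 1/0.4909 = 2.0371.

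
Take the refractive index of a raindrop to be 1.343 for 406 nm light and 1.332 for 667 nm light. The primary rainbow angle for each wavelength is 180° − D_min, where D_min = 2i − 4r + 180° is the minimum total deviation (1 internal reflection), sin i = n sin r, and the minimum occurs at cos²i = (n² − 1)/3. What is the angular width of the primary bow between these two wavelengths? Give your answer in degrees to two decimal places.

1.58°

At 406 nm (n = 1.343): cos²i = 0.26788 → i = 58.830°, r = 39.577°, D_min = 139.354°, rainbow angle = 40.646°.
At 667 nm (n = 1.332): cos²i = 0.25807 → i = 59.469°, r = 40.290°, D_min = 137.776°, rainbow angle = 42.224°.
Angular width = |40.646° − 42.224°| = 1.578°.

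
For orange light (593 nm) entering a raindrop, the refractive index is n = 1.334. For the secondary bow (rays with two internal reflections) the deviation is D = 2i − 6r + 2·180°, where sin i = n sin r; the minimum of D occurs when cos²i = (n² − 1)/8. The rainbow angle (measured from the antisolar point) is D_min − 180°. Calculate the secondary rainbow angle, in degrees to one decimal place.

cos²i = (1.77956 − 1)/8 = 0.09744; i = arccos(0.31216) = 71.810°.
sin r = sin 71.810°/1.334 = 0.71217; r = 45.411°.
D_min = 2·71.810° − 6·45.411° + 360° = 231.153°.
Rainbow angle = D_min − 180° = 51.153°.

51.2°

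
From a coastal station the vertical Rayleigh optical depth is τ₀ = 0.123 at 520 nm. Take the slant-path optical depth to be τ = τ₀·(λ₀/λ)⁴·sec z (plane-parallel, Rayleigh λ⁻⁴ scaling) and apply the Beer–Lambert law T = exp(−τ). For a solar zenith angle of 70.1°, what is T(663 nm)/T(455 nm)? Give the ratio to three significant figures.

1.62

Airmass: sec 70.1° = 2.9379.
τ(663 nm) = 0.123 × (520/663)⁴ × 2.9379 = 0.123 × 0.3784 × 2.9379 = 0.1367.
τ(455 nm) = 0.123 × (520/455)⁴ × 2.9379 = 0.123 × 1.7060 × 2.9379 = 0.6165.
T(663)/T(455) = exp(τ_B − τ_A) = exp(0.4797) = 1.6156.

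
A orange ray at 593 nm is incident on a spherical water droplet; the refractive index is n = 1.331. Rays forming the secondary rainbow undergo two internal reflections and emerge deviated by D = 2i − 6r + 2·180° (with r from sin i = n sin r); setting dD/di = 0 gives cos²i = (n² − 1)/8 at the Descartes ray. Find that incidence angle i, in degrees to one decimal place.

71.9°

cos²i = (1.331² − 1)/8 = (1.77156 − 1)/8 = 0.09645.
cos i = 0.31056, so i = 71.907°.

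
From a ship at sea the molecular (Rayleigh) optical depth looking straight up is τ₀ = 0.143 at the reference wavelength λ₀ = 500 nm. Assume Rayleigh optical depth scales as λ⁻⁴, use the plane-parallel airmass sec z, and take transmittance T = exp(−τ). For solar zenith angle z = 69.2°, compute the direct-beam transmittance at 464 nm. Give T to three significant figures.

sec 69.2° = 2.8161.
τ = 0.143 × (500/464)⁴ × 2.8161 = 0.143 × 1.3484 × 2.8161 = 0.5430.
T = exp(−0.5430) = 0.5810.

0.581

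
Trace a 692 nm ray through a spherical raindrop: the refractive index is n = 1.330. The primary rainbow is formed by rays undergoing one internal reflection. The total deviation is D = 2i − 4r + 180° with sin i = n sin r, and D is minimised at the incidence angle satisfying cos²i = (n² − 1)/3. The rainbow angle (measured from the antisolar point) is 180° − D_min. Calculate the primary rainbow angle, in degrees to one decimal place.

cos²i = (1.76890 − 1)/3 = 0.25630; i = arccos(0.50626) = 59.585°.
sin r = sin 59.585°/1.330 = 0.64841; r = 40.422°.
D_min = 2·59.585° − 4·40.422° + 180° = 137.484°.
Rainbow angle = 180° − D_min = 42.516°.

42.5°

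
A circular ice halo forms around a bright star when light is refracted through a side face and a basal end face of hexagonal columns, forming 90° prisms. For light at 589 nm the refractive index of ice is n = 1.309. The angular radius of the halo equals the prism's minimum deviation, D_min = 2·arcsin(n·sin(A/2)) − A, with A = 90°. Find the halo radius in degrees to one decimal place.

n·sin(A/2) = 1.309 × sin 45° = 1.309 × 0.7071 = 0.9256.
D_min = 2·arcsin(0.9256) − 90° = 2 × 67.759° − 90° = 45.519°.

45.5°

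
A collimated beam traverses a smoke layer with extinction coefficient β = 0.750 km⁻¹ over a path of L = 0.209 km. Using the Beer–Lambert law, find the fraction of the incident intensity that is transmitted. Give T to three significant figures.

τ = β·L = 0.750 × 0.209 = 0.1568.
T = exp(−0.1568) = 0.8549.

0.855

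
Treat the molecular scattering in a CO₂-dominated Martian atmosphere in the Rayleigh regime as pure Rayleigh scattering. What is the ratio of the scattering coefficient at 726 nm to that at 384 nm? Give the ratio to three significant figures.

Rayleigh scattering ∝ λ⁻⁴, so the ratio of coefficients is the inverse fourth power of the wavelength ratio.
σ(726)/σ(384) = (384/726)⁴ = (0.5289)⁴ = 0.07827.

0.0783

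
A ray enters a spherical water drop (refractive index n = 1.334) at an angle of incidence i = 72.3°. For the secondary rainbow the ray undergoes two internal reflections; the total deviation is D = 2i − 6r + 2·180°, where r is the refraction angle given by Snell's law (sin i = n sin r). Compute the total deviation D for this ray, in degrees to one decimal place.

231.2°

sin r = sin 72.3° / 1.334 = 0.9527/1.334 = 0.7141; r = 45.57°.
D = 2·72.3° − 6·45.57° + 2·180° = 144.60° − 273.44° + 360° = 231.16°.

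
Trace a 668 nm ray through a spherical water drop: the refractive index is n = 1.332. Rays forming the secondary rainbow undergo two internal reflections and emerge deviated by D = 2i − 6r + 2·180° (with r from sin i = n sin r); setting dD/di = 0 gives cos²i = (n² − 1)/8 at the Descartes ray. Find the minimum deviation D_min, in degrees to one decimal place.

230.6°

cos²i = (1.77422 − 1)/8 = 0.09678; i = arccos(0.31109) = 71.875°.
sin r = sin 71.875°/1.332 = 0.71350; r = 45.520°.
D_min = 2·71.875° − 6·45.520° + 360° = 230.628°.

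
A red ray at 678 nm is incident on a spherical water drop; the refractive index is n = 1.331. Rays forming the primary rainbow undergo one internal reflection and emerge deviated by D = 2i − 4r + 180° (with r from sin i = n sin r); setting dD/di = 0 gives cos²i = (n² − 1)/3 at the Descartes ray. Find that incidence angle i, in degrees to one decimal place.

cos²i = (1.331² − 1)/3 = (1.77156 − 1)/3 = 0.25719.
cos i = 0.50714, so i = 59.527°.

59.5°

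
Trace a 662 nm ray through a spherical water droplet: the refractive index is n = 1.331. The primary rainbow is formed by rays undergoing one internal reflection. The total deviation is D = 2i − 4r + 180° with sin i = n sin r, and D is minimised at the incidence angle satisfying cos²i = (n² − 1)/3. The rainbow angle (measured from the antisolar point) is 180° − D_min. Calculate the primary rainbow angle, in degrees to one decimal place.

cos²i = (1.77156 − 1)/3 = 0.25719; i = arccos(0.50714) = 59.527°.
sin r = sin 59.527°/1.331 = 0.64753; r = 40.356°.
D_min = 2·59.527° − 4·40.356° + 180° = 137.630°.
Rainbow angle = 180° − D_min = 42.370°.

42.4°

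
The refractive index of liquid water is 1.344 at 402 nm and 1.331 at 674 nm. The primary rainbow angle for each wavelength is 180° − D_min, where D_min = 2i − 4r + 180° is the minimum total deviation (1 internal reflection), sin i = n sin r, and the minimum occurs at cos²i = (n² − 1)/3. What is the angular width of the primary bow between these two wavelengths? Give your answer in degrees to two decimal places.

At 402 nm (n = 1.344): cos²i = 0.26878 → i = 58.772°, r = 39.512°, D_min = 139.495°, rainbow angle = 40.505°.
At 674 nm (n = 1.331): cos²i = 0.25719 → i = 59.527°, r = 40.356°, D_min = 137.630°, rainbow angle = 42.370°.
Angular width = |40.505° − 42.370°| = 1.865°.

1.86°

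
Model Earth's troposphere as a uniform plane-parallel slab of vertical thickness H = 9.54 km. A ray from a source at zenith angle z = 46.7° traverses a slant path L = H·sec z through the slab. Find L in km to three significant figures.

13.9 km

sec z = 1/cos 46.7° = 1.4581.
L = 9.54 × 1.4581 = 13.910 km.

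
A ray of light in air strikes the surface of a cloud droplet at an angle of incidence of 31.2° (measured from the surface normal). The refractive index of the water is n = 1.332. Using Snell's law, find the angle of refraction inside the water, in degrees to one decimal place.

22.9°

Snell: sin θ_r = sin θ_i / n = sin 31.2° / 1.332 = 0.5180 / 1.332 = 0.3889.
θ_r = arcsin(0.3889) = 22.89°.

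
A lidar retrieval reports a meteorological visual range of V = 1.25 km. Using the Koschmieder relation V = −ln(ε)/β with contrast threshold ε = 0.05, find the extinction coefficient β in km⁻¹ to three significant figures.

2.40 km⁻¹

β = −ln(0.05) / V = 2.996 / 1.25 = 2.3966 km⁻¹.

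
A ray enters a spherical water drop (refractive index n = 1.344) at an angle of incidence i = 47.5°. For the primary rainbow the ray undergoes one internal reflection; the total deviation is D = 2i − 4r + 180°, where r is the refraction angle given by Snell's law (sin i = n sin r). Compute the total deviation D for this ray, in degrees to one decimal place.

141.9°

sin r = sin 47.5° / 1.344 = 0.7373/1.344 = 0.5486; r = 33.27°.
D = 2·47.5° − 4·33.27° + 180° = 95.00° − 133.08° + 180° = 141.92°.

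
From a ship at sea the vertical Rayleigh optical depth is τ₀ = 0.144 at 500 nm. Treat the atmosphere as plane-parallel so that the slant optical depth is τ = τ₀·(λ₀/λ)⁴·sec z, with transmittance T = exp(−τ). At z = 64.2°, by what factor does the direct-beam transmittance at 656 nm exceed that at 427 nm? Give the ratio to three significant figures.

1.67

Airmass: sec 64.2° = 2.2976.
τ(656 nm) = 0.144 × (500/656)⁴ × 2.2976 = 0.144 × 0.3375 × 2.2976 = 0.1117.
τ(427 nm) = 0.144 × (500/427)⁴ × 2.2976 = 0.144 × 1.8800 × 2.2976 = 0.6220.
T(656)/T(427) = exp(τ_B − τ_A) = exp(0.5104) = 1.6659.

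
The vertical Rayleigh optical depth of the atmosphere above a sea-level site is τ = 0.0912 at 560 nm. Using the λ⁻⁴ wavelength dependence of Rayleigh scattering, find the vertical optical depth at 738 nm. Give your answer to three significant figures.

0.0302

τ(738 nm) = τ(560 nm) × (560/738)⁴ = 0.0912 × (0.7588)⁴ = 0.0912 × 0.3315 = 0.0302.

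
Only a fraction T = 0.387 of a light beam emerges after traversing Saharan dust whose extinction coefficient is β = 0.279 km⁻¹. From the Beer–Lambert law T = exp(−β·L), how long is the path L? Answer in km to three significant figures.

Beer–Lambert: T = exp(−βL) ⇒ L = −ln(T)/β = −ln(0.387)/0.279 = 0.9493/0.279 = 3.403 km.

3.40 km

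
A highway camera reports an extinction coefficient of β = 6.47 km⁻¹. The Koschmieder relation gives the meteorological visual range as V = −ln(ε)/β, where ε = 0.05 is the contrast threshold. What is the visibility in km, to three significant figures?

V = −ln(0.05) / 6.47 = 2.996 / 6.47 = 0.4630 km.

0.463 km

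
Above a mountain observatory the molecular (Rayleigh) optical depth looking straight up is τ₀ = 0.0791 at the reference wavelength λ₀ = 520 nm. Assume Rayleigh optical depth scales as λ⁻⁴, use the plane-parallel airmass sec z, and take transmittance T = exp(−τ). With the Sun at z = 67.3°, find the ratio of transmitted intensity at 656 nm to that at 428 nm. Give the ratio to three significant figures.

1.44

Airmass: sec 67.3° = 2.5913.
τ(656 nm) = 0.0791 × (520/656)⁴ × 2.5913 = 0.0791 × 0.3948 × 2.5913 = 0.0809.
τ(428 nm) = 0.0791 × (520/428)⁴ × 2.5913 = 0.0791 × 2.1789 × 2.5913 = 0.4466.
T(656)/T(428) = exp(τ_B − τ_A) = exp(0.3657) = 1.4415.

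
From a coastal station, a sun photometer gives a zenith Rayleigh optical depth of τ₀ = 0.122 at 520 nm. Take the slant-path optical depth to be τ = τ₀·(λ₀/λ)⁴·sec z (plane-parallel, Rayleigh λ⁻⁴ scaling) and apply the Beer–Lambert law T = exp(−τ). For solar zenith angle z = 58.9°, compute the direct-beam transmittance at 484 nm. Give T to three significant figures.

0.730

sec 58.9° = 1.9360.
τ = 0.122 × (520/484)⁴ × 1.9360 = 0.122 × 1.3324 × 1.9360 = 0.3147.
T = exp(−0.3147) = 0.7300.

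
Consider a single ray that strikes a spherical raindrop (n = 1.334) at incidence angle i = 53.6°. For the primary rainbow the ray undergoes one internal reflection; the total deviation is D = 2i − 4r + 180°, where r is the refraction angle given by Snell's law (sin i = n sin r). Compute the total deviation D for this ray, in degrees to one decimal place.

138.8°

sin r = sin 53.6° / 1.334 = 0.8049/1.334 = 0.6034; r = 37.11°.
D = 2·53.6° − 4·37.11° + 180° = 107.20° − 148.45° + 180° = 138.75°.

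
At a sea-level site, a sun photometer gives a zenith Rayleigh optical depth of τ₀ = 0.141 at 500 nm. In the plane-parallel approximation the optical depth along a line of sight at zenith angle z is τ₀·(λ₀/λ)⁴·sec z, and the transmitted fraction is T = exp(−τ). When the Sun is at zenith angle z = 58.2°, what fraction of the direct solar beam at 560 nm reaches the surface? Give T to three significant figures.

0.844

sec 58.2° = 1.8977.
τ = 0.141 × (500/560)⁴ × 1.8977 = 0.141 × 0.6355 × 1.8977 = 0.1700.
T = exp(−0.1700) = 0.8436.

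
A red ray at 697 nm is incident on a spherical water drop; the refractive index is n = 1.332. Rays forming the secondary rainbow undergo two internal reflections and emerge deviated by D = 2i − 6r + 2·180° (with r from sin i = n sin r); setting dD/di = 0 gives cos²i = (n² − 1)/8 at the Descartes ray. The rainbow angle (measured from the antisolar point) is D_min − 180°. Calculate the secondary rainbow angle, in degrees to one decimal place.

50.6°

cos²i = (1.77422 − 1)/8 = 0.09678; i = arccos(0.31109) = 71.875°.
sin r = sin 71.875°/1.332 = 0.71350; r = 45.520°.
D_min = 2·71.875° − 6·45.520° + 360° = 230.628°.
Rainbow angle = D_min − 180° = 50.628°.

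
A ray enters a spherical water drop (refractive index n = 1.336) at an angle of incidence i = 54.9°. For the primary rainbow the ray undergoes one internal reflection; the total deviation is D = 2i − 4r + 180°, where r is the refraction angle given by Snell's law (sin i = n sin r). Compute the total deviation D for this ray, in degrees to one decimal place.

sin r = sin 54.9° / 1.336 = 0.8181/1.336 = 0.6124; r = 37.76°.
D = 2·54.9° − 4·37.76° + 180° = 109.80° − 151.05° + 180° = 138.75°.

138.8°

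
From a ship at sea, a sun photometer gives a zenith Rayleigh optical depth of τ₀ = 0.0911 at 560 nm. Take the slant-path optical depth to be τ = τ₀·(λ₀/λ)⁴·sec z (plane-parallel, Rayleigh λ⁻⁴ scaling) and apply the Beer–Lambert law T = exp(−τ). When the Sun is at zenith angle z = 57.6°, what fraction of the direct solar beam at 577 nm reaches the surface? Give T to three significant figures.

0.860

sec 57.6° = 1.8663.
τ = 0.0911 × (560/577)⁴ × 1.8663 = 0.0911 × 0.8873 × 1.8663 = 0.1508.
T = exp(−0.1508) = 0.8600.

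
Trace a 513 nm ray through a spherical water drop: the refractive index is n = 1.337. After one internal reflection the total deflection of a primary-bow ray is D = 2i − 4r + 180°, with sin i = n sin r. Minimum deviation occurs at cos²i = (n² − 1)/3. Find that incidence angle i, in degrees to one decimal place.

cos²i = (1.337² − 1)/3 = (1.78757 − 1)/3 = 0.26252.
cos i = 0.51237, so i = 59.178°.

59.2°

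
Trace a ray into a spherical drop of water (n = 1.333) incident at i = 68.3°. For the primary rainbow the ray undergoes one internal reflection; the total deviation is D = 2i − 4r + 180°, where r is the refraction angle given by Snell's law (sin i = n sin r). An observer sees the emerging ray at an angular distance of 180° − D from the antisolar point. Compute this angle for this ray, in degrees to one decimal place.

sin r = sin 68.3° / 1.333 = 0.9291/1.333 = 0.6970; r = 44.19°.
D = 2·68.3° − 4·44.19° + 180° = 136.60° − 176.75° + 180° = 139.85°.
Angle from antisolar point = 180° − D = 40.15°.

40.2°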